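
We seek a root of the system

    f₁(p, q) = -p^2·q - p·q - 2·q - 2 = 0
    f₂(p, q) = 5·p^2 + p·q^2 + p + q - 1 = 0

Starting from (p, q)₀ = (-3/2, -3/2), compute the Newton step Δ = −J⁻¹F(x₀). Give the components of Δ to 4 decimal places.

At (-3/2, -3/2): F = (2.1250, 3.8750).
Jacobian J = [[-2·p·q - q, -p^2 - p - 2], [10·p + q^2 + 1, 2·p·q + 1]].
At the point, J = [[-3.0000, -2.7500], [-11.7500, 5.5000]] (det J = -48.8125).
Solving J·Δ = −F gives Δ = (0.4577, 0.2734).

(0.4577, 0.2734)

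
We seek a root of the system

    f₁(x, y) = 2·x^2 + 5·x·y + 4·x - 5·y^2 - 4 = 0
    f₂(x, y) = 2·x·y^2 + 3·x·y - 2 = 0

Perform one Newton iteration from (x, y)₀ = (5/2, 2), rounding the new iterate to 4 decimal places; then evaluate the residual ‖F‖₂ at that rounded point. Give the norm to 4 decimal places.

At (5/2, 2): F = (23.5000, 33.0000).
Jacobian J = [[4·x + 5·y + 4, 5·x - 10·y], [2·y^2 + 3·y, 4·x·y + 3·x]].
At the point, J = [[24.0000, -7.5000], [14.0000, 27.5000]] (det J = 765.0000).
Solving J·Δ = −F gives Δ = (-1.1683, -0.6052).
Then the next iterate is (x, y)₁ = (1.3317, 1.3948).
Re-evaluating at (1.3317, 1.3948): F = (4.433590, 8.753922), so ‖F‖₂ = 9.8126.

9.8126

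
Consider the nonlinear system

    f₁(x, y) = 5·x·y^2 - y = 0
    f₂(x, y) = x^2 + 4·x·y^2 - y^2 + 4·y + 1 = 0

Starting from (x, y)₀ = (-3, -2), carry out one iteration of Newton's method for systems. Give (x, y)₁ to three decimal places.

At (-3, -2): F = (-58.000, -50.000).
Jacobian J = [[5·y^2, 10·x·y - 1], [2·x + 4·y^2, 8·x·y - 2·y + 4]].
At the point, J = [[20.000, 59.000], [10.000, 56.000]] (det J = 530.000).
Solving J·Δ = −F gives Δ = (0.562, 0.792).
Then the next iterate is (x, y)₁ = (-2.438, -1.208).

(-2.438, -1.208)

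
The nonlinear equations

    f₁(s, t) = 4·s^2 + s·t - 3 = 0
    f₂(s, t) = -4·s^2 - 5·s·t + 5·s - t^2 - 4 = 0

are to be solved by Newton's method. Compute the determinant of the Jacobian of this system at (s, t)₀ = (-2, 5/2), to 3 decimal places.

J = [[8·s + t, s], [-8·s - 5·t + 5, -5·s - 2·t]].
At the point, J = [[-13.500, -2.000], [8.500, 5.000]].
det J = -50.500.

-50.500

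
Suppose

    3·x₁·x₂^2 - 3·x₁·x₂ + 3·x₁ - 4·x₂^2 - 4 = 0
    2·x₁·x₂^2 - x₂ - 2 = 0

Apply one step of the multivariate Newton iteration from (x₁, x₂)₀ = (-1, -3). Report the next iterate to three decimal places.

(-1.273, -1.008)

At (-1, -3): F = (-79.000, -17.000).
Jacobian J = [[3·x₂^2 - 3·x₂ + 3, 6·x₁·x₂ - 3·x₁ - 8·x₂], [2·x₂^2, 4·x₁·x₂ - 1]].
At the point, J = [[39.000, 45.000], [18.000, 11.000]] (det J = -381.000).
Solving J·Δ = −F gives Δ = (-0.273, 1.992).
Then the next iterate is (x₁, x₂)₁ = (-1.273, -1.008).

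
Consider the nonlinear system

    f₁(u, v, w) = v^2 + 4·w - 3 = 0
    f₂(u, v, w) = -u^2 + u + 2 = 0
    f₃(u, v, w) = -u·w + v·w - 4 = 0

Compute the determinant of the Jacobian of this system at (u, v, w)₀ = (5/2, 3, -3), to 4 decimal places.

60.0000

J = [[0, 2·v, 4], [-2·u + 1, 0, 0], [-w, w, -u + v]].
At the point, J = [[0.0000, 6.0000, 4.0000], [-4.0000, 0.0000, 0.0000], [3.0000, -3.0000, 0.5000]].
det J = 60.0000.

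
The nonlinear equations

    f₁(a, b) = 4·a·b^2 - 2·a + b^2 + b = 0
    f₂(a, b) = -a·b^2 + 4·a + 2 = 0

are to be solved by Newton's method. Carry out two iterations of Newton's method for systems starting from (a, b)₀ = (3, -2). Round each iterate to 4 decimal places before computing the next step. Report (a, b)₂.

(-0.5762, -1.4282)

At (3, -2): F = (44.0000, 2.0000).
Jacobian J = [[4·b^2 - 2, 8·a·b + 2·b + 1], [-b^2 + 4, -2·a·b]].
At the point, J = [[14.0000, -51.0000], [0.0000, 12.0000]] (det J = 168.0000).
Solving J·Δ = −F gives Δ = (-3.7500, -0.1667).
Then the next iterate is (a, b)₁ = (-0.7500, -2.1667).
Round to (-0.7500, -2.1667) and repeat: F = (-10.055878, 2.520942), J = [[16.778356, 9.6668], [-0.694589, -3.250050]].
Δ = (0.1738, 0.7385), so (a, b)₂ = (-0.5762, -1.4282).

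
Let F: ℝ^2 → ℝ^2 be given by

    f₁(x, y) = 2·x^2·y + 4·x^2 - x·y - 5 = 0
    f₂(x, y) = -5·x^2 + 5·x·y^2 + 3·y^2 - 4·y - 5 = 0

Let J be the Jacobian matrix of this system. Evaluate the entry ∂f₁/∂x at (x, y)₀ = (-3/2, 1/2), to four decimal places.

∂f₁/∂x = 4·x·y + 8·x - y.
At (-3/2, 1/2) this is -15.5000.

-15.5000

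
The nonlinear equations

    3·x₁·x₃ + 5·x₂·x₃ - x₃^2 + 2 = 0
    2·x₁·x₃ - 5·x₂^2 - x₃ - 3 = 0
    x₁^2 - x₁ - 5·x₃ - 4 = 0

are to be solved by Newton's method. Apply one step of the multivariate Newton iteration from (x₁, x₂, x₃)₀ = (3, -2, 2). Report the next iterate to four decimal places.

At (3, -2, 2): F = (-4.0000, -13.0000, -8.0000).
Jacobian J = [[3·x₃, 5·x₃, 3·x₁ + 5·x₂ - 2·x₃], [2·x₃, -10·x₂, 2·x₁ - 1], [2·x₁ - 1, 0, -5]].
At the point, J = [[6.0000, 10.0000, -5.0000], [4.0000, 20.0000, 5.0000], [5.0000, 0.0000, -5.0000]] (det J = 350.0000).
Solving J·Δ = −F gives Δ = (4.1429, -0.8143, 2.5429).
Then the next iterate is (x₁, x₂, x₃)₁ = (7.1429, -2.8143, 4.5429).

(7.1429, -2.8143, 4.5429)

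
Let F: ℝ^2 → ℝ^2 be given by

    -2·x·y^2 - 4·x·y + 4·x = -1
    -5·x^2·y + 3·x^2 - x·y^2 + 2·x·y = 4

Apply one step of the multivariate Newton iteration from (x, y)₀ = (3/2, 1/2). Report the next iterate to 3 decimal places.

(9.933, 2.267)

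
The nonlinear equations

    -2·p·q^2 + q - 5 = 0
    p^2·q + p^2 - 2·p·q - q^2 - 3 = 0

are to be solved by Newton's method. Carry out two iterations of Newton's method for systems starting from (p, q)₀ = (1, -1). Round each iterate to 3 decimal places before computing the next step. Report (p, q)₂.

(0.280, -1.501)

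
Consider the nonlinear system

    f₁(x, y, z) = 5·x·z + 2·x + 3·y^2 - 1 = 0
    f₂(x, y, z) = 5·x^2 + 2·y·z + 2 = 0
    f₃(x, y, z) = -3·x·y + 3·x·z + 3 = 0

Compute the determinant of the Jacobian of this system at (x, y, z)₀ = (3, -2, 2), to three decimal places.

J = [[5·z + 2, 6·y, 5·x], [10·x, 2·z, 2·y], [-3·y + 3·z, -3·x, 3·x]].
At the point, J = [[12.000, -12.000, 15.000], [30.000, 4.000, -4.000], [12.000, -9.000, 9.000]].
det J = -954.000.

-954.000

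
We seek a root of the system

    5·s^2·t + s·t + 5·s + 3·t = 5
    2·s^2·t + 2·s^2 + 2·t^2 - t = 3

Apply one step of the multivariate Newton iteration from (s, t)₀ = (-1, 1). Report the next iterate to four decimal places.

(-0.1944, 1.8889)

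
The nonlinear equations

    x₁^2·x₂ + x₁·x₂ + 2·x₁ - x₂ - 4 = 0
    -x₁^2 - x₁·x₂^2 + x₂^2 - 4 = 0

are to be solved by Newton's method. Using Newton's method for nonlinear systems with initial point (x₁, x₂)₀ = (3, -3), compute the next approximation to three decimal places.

(2.508, -1.032)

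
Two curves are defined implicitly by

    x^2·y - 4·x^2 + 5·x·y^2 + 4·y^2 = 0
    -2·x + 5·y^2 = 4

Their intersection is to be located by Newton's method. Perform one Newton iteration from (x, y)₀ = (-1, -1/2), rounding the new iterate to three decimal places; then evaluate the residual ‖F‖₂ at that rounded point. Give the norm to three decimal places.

0.691

At (-1, -1/2): F = (-4.750, -0.750).
Jacobian J = [[2·x·y - 8·x + 5·y^2, x^2 + 10·x·y + 8·y], [-2, 10·y]].
At the point, J = [[10.250, 2.000], [-2.000, -5.000]] (det J = -47.250).
Solving J·Δ = −F gives Δ = (0.534, -0.364).
Then the next iterate is (x, y)₁ = (-0.466, -0.864).
Re-evaluating at (-0.466, -0.864): F = (0.19040, 0.66448), so ‖F‖₂ = 0.691.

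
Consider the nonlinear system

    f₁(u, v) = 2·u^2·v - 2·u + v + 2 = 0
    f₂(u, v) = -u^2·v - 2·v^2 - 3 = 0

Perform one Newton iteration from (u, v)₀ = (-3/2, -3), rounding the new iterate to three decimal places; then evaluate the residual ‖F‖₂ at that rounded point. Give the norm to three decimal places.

4.679

At (-3/2, -3): F = (-11.500, -14.250).
Jacobian J = [[4·u·v - 2, 2·u^2 + 1], [-2·u·v, -u^2 - 4·v]].
At the point, J = [[16.000, 5.500], [-9.000, 9.750]] (det J = 205.500).
Solving J·Δ = −F gives Δ = (0.164, 1.613).
Then the next iterate is (u, v)₁ = (-1.336, -1.387).
Re-evaluating at (-1.336, -1.387): F = (-1.66630, -4.37189), so ‖F‖₂ = 4.679.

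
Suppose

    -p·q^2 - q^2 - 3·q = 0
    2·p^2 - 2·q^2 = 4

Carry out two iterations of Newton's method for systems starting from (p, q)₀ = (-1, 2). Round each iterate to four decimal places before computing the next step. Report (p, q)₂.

At (-1, 2): F = (-6.0000, -10.0000).
Jacobian J = [[-q^2, -2·p·q - 2·q - 3], [4·p, -4·q]].
At the point, J = [[-4.0000, -3.0000], [-4.0000, -8.0000]] (det J = 20.0000).
Solving J·Δ = −F gives Δ = (-0.9000, -0.8000).
Then the next iterate is (p, q)₁ = (-1.9000, 1.2000).
Round to (-1.9000, 1.2000) and repeat: F = (-2.3040, 0.3400), J = [[-1.4400, -0.8400], [-7.6000, -4.8000]].
Δ = (-21.4864, 34.0909), so (p, q)₂ = (-23.3864, 35.2909).

(-23.3864, 35.2909)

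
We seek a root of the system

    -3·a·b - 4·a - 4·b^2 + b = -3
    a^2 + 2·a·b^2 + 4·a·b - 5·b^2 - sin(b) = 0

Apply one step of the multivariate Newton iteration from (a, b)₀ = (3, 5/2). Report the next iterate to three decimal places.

At (3, 5/2): F = (-54.000, 44.65153).
Jacobian J = [[-3·b - 4, -3·a - 8·b + 1], [2·a + 2·b^2 + 4·b, 4·a·b + 4·a - 10·b - cos(b)]].
At the point, J = [[-11.500, -28.000], [28.500, 17.80114]] (det J = 593.28685).
Solving J·Δ = −F gives Δ = (-0.487, -1.729).
Then the next iterate is (a, b)₁ = (2.513, 0.771).

(2.513, 0.771)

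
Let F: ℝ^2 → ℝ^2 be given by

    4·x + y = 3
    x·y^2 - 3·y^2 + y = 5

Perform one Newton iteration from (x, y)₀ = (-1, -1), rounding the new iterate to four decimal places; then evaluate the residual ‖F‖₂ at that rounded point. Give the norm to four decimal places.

5.1021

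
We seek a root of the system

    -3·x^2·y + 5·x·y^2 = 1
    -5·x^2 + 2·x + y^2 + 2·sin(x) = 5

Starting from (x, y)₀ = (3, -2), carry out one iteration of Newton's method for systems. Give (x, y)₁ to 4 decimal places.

At (3, -2): F = (113.0000, -39.717760).
Jacobian J = [[-6·x·y + 5·y^2, -3·x^2 + 10·x·y], [-10·x + 2·cos(x) + 2, 2·y]].
At the point, J = [[56.0000, -87.0000], [-29.979985, -4.0000]] (det J = -2832.258694).
Solving J·Δ = −F gives Δ = (-1.3796, 0.4108).
Then the next iterate is (x, y)₁ = (1.6204, -1.5892).

(1.6204, -1.5892)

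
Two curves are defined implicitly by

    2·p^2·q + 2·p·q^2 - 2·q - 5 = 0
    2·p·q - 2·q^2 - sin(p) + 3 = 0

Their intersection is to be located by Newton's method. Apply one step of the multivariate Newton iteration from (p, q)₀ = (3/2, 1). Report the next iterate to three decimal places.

(0.433, 1.945)

At (3/2, 1): F = (0.500, 3.00251).
Jacobian J = [[4·p·q + 2·q^2, 2·p^2 + 4·p·q - 2], [2·q - cos(p), 2·p - 4·q]].
At the point, J = [[8.000, 8.500], [1.92926, -1.000]] (det J = -24.39873).
Solving J·Δ = −F gives Δ = (-1.067, 0.945).
Then the next iterate is (p, q)₁ = (0.433, 1.945).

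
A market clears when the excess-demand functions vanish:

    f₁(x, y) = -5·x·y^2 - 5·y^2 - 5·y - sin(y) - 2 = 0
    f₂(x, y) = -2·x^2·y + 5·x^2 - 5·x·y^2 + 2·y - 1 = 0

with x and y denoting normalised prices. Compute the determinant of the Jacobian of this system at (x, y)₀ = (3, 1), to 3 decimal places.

J = [[-5·y^2, -10·x·y - 10·y - cos(y) - 5], [-4·x·y + 10·x - 5·y^2, -2·x^2 - 10·x·y + 2]].
At the point, J = [[-5.000, -45.54030], [13.000, -46.000]].
det J = 822.024.

822.024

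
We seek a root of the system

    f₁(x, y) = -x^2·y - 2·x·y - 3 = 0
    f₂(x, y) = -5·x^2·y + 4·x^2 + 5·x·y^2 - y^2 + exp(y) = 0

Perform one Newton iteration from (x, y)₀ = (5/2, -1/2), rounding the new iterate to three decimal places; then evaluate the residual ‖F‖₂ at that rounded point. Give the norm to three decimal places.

8.068

At (5/2, -1/2): F = (2.625, 44.10653).
Jacobian J = [[-2·x·y - 2·y, -x^2 - 2·x], [-10·x·y + 8·x + 5·y^2, -5·x^2 + 10·x·y - 2·y + exp(y)]].
At the point, J = [[3.500, -11.250], [33.750, -42.14347]] (det J = 232.18536).
Solving J·Δ = −F gives Δ = (-1.661, -0.283).
Then the next iterate is (x, y)₁ = (0.839, -0.783).
Re-evaluating at (0.839, -0.783): F = (-1.13496, 7.98739), so ‖F‖₂ = 8.068.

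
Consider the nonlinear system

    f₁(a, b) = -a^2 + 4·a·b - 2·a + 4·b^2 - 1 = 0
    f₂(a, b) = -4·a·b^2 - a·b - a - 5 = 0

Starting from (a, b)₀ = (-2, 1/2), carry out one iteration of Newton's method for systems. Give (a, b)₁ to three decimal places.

(-0.667, 0.833)

At (-2, 1/2): F = (-4.000, 0.000).
Jacobian J = [[-2·a + 4·b - 2, 4·a + 8·b], [-4·b^2 - b - 1, -8·a·b - a]].
At the point, J = [[4.000, -4.000], [-2.500, 10.000]] (det J = 30.000).
Solving J·Δ = −F gives Δ = (1.333, 0.333).
Then the next iterate is (a, b)₁ = (-0.667, 0.833).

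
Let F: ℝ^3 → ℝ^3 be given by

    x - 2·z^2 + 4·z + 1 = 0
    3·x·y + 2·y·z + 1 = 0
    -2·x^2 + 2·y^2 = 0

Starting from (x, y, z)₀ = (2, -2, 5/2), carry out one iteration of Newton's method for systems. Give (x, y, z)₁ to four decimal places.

(0.7925, -0.7925, 2.3821)

At (2, -2, 5/2): F = (0.5000, -21.0000, 0.0000).
Jacobian J = [[1, 0, -4·z + 4], [3·y, 3·x + 2·z, 2·y], [-4·x, 4·y, 0]].
At the point, J = [[1.0000, 0.0000, -6.0000], [-6.0000, 11.0000, -4.0000], [-8.0000, -8.0000, 0.0000]] (det J = -848.0000).
Solving J·Δ = −F gives Δ = (-1.2075, 1.2075, -0.1179).
Then the next iterate is (x, y, z)₁ = (0.7925, -0.7925, 2.3821).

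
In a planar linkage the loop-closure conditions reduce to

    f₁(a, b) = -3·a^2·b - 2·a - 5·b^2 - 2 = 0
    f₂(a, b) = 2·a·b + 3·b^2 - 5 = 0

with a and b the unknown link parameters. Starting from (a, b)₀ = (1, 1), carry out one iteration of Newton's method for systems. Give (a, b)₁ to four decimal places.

At (1, 1): F = (-12.0000, 0.0000).
Jacobian J = [[-6·a·b - 2, -3·a^2 - 10·b], [2·b, 2·a + 6·b]].
At the point, J = [[-8.0000, -13.0000], [2.0000, 8.0000]] (det J = -38.0000).
Solving J·Δ = −F gives Δ = (-2.5263, 0.6316).
Then the next iterate is (a, b)₁ = (-1.5263, 1.6316).

(-1.5263, 1.6316)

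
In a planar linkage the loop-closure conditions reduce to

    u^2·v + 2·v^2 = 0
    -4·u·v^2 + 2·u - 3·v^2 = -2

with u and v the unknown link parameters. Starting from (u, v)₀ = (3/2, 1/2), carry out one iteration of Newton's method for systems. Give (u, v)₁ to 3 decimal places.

(0.018, 0.641)

At (3/2, 1/2): F = (1.625, 2.750).
Jacobian J = [[2·u·v, u^2 + 4·v], [-4·v^2 + 2, -8·u·v - 6·v]].
At the point, J = [[1.500, 4.250], [1.000, -9.000]] (det J = -17.750).
Solving J·Δ = −F gives Δ = (-1.482, 0.141).
Then the next iterate is (u, v)₁ = (0.018, 0.641).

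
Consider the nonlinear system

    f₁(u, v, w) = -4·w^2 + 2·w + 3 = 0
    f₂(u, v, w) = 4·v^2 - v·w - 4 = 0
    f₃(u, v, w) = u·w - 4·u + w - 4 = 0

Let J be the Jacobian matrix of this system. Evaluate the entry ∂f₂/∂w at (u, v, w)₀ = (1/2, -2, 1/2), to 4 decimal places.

2.0000

∂f₂/∂w = -v.
At (1/2, -2, 1/2) this is 2.0000.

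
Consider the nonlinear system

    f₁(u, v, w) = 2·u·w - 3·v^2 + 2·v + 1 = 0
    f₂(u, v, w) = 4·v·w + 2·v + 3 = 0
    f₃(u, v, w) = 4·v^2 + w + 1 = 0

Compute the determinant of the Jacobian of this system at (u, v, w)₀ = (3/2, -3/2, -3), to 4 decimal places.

492.0000

J = [[2·w, -6·v + 2, 2·u], [0, 4·w + 2, 4·v], [0, 8·v, 1]].
At the point, J = [[-6.0000, 11.0000, 3.0000], [0.0000, -10.0000, -6.0000], [0.0000, -12.0000, 1.0000]].
det J = 492.0000.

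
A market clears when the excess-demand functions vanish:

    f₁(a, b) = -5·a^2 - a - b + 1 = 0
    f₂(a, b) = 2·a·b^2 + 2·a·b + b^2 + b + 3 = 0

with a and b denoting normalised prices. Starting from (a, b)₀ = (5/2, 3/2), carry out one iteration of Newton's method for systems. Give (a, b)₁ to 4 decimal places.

(1.2080, 0.8412)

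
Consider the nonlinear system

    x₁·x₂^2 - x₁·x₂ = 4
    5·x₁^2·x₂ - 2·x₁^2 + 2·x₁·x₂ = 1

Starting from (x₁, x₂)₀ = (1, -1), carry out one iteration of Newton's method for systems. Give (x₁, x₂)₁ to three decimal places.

(-0.294, -2.529)

At (1, -1): F = (-2.000, -10.000).
Jacobian J = [[x₂^2 - x₂, 2·x₁·x₂ - x₁], [10·x₁·x₂ - 4·x₁ + 2·x₂, 5·x₁^2 + 2·x₁]].
At the point, J = [[2.000, -3.000], [-16.000, 7.000]] (det J = -34.000).
Solving J·Δ = −F gives Δ = (-1.294, -1.529).
Then the next iterate is (x₁, x₂)₁ = (-0.294, -2.529).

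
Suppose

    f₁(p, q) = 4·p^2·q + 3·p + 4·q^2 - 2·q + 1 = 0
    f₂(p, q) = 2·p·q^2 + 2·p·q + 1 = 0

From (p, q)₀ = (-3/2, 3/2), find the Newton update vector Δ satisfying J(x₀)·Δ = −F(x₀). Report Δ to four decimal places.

(-0.0733, -0.9000)

At (-3/2, 3/2): F = (16.0000, -10.2500).
Jacobian J = [[8·p·q + 3, 4·p^2 + 8·q - 2], [2·q^2 + 2·q, 4·p·q + 2·p]].
At the point, J = [[-15.0000, 19.0000], [7.5000, -12.0000]] (det J = 37.5000).
Solving J·Δ = −F gives Δ = (-0.0733, -0.9000).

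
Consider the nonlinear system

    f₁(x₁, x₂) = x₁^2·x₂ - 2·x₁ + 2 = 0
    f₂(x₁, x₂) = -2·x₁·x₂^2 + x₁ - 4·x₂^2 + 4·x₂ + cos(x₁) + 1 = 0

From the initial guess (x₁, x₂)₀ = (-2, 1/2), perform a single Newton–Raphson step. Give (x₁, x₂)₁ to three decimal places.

At (-2, 1/2): F = (8.000, 0.58385).
Jacobian J = [[2·x₁·x₂ - 2, x₁^2], [-2·x₂^2 - sin(x₁) + 1, -4·x₁·x₂ - 8·x₂ + 4]].
At the point, J = [[-4.000, 4.000], [1.40930, 4.000]] (det J = -21.63719).
Solving J·Δ = −F gives Δ = (1.371, -0.629).
Then the next iterate is (x₁, x₂)₁ = (-0.629, -0.129).

(-0.629, -0.129)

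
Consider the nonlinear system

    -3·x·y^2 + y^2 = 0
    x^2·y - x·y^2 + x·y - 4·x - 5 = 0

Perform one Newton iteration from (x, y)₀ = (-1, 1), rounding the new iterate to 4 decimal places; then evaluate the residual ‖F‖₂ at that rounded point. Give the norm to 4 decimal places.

0.8434

At (-1, 1): F = (4.0000, 0.0000).
Jacobian J = [[-3·y^2, -6·x·y + 2·y], [2·x·y - y^2 + y - 4, x^2 - 2·x·y + x]].
At the point, J = [[-3.0000, 8.0000], [-6.0000, 2.0000]] (det J = 42.0000).
Solving J·Δ = −F gives Δ = (-0.1905, -0.5714).
Then the next iterate is (x, y)₁ = (-1.1905, 0.4286).
Re-evaluating at (-1.1905, 0.4286): F = (0.839775, 0.077895), so ‖F‖₂ = 0.8434.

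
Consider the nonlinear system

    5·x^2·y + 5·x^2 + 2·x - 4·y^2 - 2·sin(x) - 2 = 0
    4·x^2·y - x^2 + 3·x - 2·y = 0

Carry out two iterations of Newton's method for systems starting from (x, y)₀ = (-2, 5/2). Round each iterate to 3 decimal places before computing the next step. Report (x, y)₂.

(-1.128, 1.895)

At (-2, 5/2): F = (40.81859, 25.000).
Jacobian J = [[10·x·y + 10·x - 2·cos(x) + 2, 5·x^2 - 8·y], [8·x·y - 2·x + 3, 4·x^2 - 2]].
At the point, J = [[-67.16771, 0.000], [-33.000, 14.000]] (det J = -940.34789).
Solving J·Δ = −F gives Δ = (0.608, -0.353).
Then the next iterate is (x, y)₁ = (-1.392, 2.147).
Round to (-1.392, 2.147) and repeat: F = (9.23482, 6.23299), J = [[-42.16193, -7.48768], [-18.12499, 5.75066]].
Δ = (0.264, -0.252), so (x, y)₂ = (-1.128, 1.895).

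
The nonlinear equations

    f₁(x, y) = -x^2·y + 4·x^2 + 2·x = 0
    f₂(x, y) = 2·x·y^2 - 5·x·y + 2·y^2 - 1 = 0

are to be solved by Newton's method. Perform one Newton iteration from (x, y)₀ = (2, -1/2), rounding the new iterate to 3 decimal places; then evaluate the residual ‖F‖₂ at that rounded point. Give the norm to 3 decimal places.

5.735

At (2, -1/2): F = (22.000, 5.500).
Jacobian J = [[-2·x·y + 8·x + 2, -x^2], [2·y^2 - 5·y, 4·x·y - 5·x + 4·y]].
At the point, J = [[20.000, -4.000], [3.000, -16.000]] (det J = -308.000).
Solving J·Δ = −F gives Δ = (-1.071, 0.143).
Then the next iterate is (x, y)₁ = (0.929, -0.357).
Re-evaluating at (0.929, -0.357): F = (5.61827, 1.14996), so ‖F‖₂ = 5.735.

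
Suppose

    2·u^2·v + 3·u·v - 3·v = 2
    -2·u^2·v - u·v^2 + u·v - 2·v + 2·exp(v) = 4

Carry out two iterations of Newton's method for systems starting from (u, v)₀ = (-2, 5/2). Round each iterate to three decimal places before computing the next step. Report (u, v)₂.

At (-2, 5/2): F = (-4.500, 2.86499).
Jacobian J = [[4·u·v + 3·v, 2·u^2 + 3·u - 3], [-4·u·v - v^2 + v, -2·u^2 - 2·u·v + u + 2·exp(v) - 2]].
At the point, J = [[-12.500, -1.000], [16.250, 22.36499]] (det J = -263.31235).
Solving J·Δ = −F gives Δ = (-0.371, 0.142).
Then the next iterate is (u, v)₁ = (-2.371, 2.642).
Round to (-2.371, 2.642) and repeat: F = (0.98621, -0.62045), J = [[-17.13073, 1.13028], [20.71856, 24.99660]].
Δ = (0.056, -0.022), so (u, v)₂ = (-2.315, 2.620).

(-2.315, 2.620)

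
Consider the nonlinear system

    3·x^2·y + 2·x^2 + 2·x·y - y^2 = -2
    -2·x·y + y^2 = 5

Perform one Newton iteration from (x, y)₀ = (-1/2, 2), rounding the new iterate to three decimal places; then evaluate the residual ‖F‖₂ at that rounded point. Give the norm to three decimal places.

At (-1/2, 2): F = (-2.000, 1.000).
Jacobian J = [[6·x·y + 4·x + 2·y, 3·x^2 + 2·x - 2·y], [-2·y, -2·x + 2·y]].
At the point, J = [[-4.000, -4.250], [-4.000, 5.000]] (det J = -37.000).
Solving J·Δ = −F gives Δ = (-0.155, -0.324).
Then the next iterate is (x, y)₁ = (-0.655, 1.676).
Re-evaluating at (-0.655, 1.676): F = (0.01065, 0.00454), so ‖F‖₂ = 0.012.

0.012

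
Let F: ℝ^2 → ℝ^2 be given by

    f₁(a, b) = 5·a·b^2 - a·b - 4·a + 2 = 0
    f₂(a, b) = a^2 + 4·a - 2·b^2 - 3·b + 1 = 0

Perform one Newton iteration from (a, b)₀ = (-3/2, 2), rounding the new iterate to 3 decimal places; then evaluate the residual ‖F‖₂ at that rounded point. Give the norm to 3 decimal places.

16.179

At (-3/2, 2): F = (-19.000, -16.750).
Jacobian J = [[5·b^2 - b - 4, 10·a·b - a], [2·a + 4, -4·b - 3]].
At the point, J = [[14.000, -28.500], [1.000, -11.000]] (det J = -125.500).
Solving J·Δ = −F gives Δ = (-2.138, -1.717).
Then the next iterate is (a, b)₁ = (-3.638, 0.283).
Re-evaluating at (-3.638, 0.283): F = (16.12474, -1.32613), so ‖F‖₂ = 16.179.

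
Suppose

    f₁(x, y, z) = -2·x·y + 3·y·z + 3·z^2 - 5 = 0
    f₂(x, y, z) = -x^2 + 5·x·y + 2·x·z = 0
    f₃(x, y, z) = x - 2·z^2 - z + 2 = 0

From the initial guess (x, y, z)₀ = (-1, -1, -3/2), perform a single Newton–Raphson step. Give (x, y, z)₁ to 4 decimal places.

At (-1, -1, -3/2): F = (4.2500, 7.0000, -2.0000).
Jacobian J = [[-2·y, -2·x + 3·z, 3·y + 6·z], [-2·x + 5·y + 2·z, 5·x, 2·x], [1, 0, -4·z - 1]].
At the point, J = [[2.0000, -2.5000, -12.0000], [-6.0000, -5.0000, -2.0000], [1.0000, 0.0000, 5.0000]] (det J = -180.0000).
Solving J·Δ = −F gives Δ = (0.5069, 0.6722, 0.2986).
Then the next iterate is (x, y, z)₁ = (-0.4931, -0.3278, -1.2014).

(-0.4931, -0.3278, -1.2014)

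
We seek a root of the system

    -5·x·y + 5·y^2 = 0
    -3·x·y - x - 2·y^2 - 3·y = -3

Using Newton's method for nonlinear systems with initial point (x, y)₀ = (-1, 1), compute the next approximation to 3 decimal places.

(-0.125, 0.625)

At (-1, 1): F = (10.000, 2.000).
Jacobian J = [[-5·y, -5·x + 10·y], [-3·y - 1, -3·x - 4·y - 3]].
At the point, J = [[-5.000, 15.000], [-4.000, -4.000]] (det J = 80.000).
Solving J·Δ = −F gives Δ = (0.875, -0.375).
Then the next iterate is (x, y)₁ = (-0.125, 0.625).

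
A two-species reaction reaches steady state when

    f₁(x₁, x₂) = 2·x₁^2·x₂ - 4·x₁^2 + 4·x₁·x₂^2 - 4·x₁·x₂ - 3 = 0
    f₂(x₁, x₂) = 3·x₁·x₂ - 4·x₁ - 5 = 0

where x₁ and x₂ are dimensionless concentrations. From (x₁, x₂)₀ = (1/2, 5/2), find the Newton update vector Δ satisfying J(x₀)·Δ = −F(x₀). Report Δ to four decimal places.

(6.0435, -11.9348)

At (1/2, 5/2): F = (4.7500, -3.2500).
Jacobian J = [[4·x₁·x₂ - 8·x₁ + 4·x₂^2 - 4·x₂, 2·x₁^2 + 8·x₁·x₂ - 4·x₁], [3·x₂ - 4, 3·x₁]].
At the point, J = [[16.0000, 8.5000], [3.5000, 1.5000]] (det J = -5.7500).
Solving J·Δ = −F gives Δ = (6.0435, -11.9348).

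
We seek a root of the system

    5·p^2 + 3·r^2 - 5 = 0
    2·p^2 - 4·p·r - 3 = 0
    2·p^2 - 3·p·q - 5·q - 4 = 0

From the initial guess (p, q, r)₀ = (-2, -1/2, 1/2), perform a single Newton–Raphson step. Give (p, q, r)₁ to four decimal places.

(-1.2385, 0.9500, 0.3269)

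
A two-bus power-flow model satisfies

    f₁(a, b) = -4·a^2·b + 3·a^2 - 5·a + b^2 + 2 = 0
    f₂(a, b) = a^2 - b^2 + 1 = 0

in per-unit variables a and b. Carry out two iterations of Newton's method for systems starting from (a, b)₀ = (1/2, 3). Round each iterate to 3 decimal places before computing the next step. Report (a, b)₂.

At (1/2, 3): F = (6.250, -7.750).
Jacobian J = [[-8·a·b + 6·a - 5, -4·a^2 + 2·b], [2·a, -2·b]].
At the point, J = [[-14.000, 5.000], [1.000, -6.000]] (det J = 79.000).
Solving J·Δ = −F gives Δ = (-0.016, -1.294).
Then the next iterate is (a, b)₁ = (0.484, 1.706).
Round to (0.484, 1.706) and repeat: F = (1.59464, -1.67618), J = [[-8.70163, 2.47498], [0.968, -3.412]].
Δ = (0.047, -0.478), so (a, b)₂ = (0.531, 1.228).

(0.531, 1.228)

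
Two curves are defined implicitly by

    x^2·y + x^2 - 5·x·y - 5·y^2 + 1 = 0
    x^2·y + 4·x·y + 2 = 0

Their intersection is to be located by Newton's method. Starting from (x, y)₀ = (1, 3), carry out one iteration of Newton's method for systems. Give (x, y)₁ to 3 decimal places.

At (1, 3): F = (-55.000, 17.000).
Jacobian J = [[2·x·y + 2·x - 5·y, x^2 - 5·x - 10·y], [2·x·y + 4·y, x^2 + 4·x]].
At the point, J = [[-7.000, -34.000], [18.000, 5.000]] (det J = 577.000).
Solving J·Δ = −F gives Δ = (-0.525, -1.510).
Then the next iterate is (x, y)₁ = (0.475, 1.490).

(0.475, 1.490)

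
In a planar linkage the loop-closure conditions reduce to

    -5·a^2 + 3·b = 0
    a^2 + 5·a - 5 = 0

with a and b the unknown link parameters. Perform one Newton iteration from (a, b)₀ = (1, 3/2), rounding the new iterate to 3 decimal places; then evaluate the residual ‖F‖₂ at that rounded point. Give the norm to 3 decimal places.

0.104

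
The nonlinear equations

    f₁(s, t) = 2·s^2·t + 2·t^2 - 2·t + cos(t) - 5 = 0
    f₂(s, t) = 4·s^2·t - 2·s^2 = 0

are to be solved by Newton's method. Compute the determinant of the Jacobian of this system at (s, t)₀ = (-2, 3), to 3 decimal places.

330.355

J = [[4·s·t, 2·s^2 + 4·t - sin(t) - 2], [8·s·t - 4·s, 4·s^2]].
At the point, J = [[-24.000, 17.85888], [-40.000, 16.000]].
det J = 330.355.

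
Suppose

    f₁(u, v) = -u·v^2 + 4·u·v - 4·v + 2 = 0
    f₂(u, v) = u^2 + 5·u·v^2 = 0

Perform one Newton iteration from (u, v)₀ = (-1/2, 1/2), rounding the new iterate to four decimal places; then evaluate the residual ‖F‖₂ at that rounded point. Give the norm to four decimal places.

At (-1/2, 1/2): F = (-0.8750, -0.3750).
Jacobian J = [[-v^2 + 4·v, -2·u·v + 4·u - 4], [2·u + 5·v^2, 10·u·v]].
At the point, J = [[1.7500, -5.5000], [0.2500, -2.5000]] (det J = -3.0000).
Solving J·Δ = −F gives Δ = (0.0417, -0.1458).
Then the next iterate is (u, v)₁ = (-0.4583, 0.3542).
Re-evaluating at (-0.4583, 0.3542): F = (-0.008622, -0.077447), so ‖F‖₂ = 0.0779.

0.0779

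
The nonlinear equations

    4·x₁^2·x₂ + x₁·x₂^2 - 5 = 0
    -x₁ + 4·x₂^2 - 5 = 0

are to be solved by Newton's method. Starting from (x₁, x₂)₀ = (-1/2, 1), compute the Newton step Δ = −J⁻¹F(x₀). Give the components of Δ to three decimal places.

(-1.500, -0.125)

At (-1/2, 1): F = (-4.500, -0.500).
Jacobian J = [[8·x₁·x₂ + x₂^2, 4·x₁^2 + 2·x₁·x₂], [-1, 8·x₂]].
At the point, J = [[-3.000, 0.000], [-1.000, 8.000]] (det J = -24.000).
Solving J·Δ = −F gives Δ = (-1.500, -0.125).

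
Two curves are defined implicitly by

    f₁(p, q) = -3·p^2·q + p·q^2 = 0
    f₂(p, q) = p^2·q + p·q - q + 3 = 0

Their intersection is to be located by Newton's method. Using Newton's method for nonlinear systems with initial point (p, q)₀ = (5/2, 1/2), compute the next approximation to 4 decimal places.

(8.4034, -2.6723)

At (5/2, 1/2): F = (-8.7500, 6.8750).
Jacobian J = [[-6·p·q + q^2, -3·p^2 + 2·p·q], [2·p·q + q, p^2 + p - 1]].
At the point, J = [[-7.2500, -16.2500], [3.0000, 7.7500]] (det J = -7.4375).
Solving J·Δ = −F gives Δ = (5.9034, -3.1723).
Then the next iterate is (p, q)₁ = (8.4034, -2.6723).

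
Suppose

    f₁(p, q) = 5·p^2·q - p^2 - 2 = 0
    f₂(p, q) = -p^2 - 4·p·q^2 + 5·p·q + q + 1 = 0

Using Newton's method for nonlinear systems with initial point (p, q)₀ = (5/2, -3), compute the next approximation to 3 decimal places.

At (5/2, -3): F = (-102.000, -135.750).
Jacobian J = [[10·p·q - 2·p, 5·p^2], [-2·p - 4·q^2 + 5·q, -8·p·q + 5·p + 1]].
At the point, J = [[-80.000, 31.250], [-56.000, 73.500]] (det J = -4130.000).
Solving J·Δ = −F gives Δ = (-0.788, 1.246).
Then the next iterate is (p, q)₁ = (1.712, -1.754).

(1.712, -1.754)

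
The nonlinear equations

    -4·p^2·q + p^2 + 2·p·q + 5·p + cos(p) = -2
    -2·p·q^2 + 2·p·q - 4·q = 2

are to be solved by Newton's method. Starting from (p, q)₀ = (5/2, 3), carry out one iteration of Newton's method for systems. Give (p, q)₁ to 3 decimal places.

(2.233, 1.593)

At (5/2, 3): F = (-40.05114, -44.000).
Jacobian J = [[-8·p·q + 2·p + 2·q - sin(p) + 5, -4·p^2 + 2·p], [-2·q^2 + 2·q, -4·p·q + 2·p - 4]].
At the point, J = [[-44.59847, -20.000], [-12.000, -29.000]] (det J = 1053.35569).
Solving J·Δ = −F gives Δ = (-0.267, -1.407).
Then the next iterate is (p, q)₁ = (2.233, 1.593).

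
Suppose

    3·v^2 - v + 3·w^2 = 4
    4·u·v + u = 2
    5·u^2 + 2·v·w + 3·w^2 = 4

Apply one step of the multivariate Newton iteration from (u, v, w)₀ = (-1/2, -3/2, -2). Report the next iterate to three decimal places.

At (-1/2, -3/2, -2): F = (16.250, 0.500, 15.250).
Jacobian J = [[0, 6·v - 1, 6·w], [4·v + 1, 4·u, 0], [10·u, 2·w, 2·v + 6·w]].
At the point, J = [[0.000, -10.000, -12.000], [-5.000, -2.000, 0.000], [-5.000, -4.000, -15.000]] (det J = 630.000).
Solving J·Δ = −F gives Δ = (-0.112, 0.530, 0.913).
Then the next iterate is (u, v, w)₁ = (-0.612, -0.970, -1.087).

(-0.612, -0.970, -1.087)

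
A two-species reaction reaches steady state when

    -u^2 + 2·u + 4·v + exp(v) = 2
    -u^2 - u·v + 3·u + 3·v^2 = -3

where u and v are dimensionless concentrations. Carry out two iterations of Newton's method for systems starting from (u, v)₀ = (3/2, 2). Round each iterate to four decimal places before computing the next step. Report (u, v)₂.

At (3/2, 2): F = (14.139056, 14.2500).
Jacobian J = [[-2·u + 2, exp(v) + 4], [-2·u - v + 3, -u + 6·v]].
At the point, J = [[-1.0000, 11.389056], [-2.0000, 10.5000]] (det J = 12.278112).
Solving J·Δ = −F gives Δ = (1.1267, -1.1425).
Then the next iterate is (u, v)₁ = (2.6267, 0.8575).
Round to (2.6267, 0.8575) and repeat: F = (2.141107, 3.934071), J = [[-3.2534, 6.357260], [-3.1109, 2.5183]].
Δ = (1.6936, 0.5299), so (u, v)₂ = (4.3203, 1.3874).

(4.3203, 1.3874)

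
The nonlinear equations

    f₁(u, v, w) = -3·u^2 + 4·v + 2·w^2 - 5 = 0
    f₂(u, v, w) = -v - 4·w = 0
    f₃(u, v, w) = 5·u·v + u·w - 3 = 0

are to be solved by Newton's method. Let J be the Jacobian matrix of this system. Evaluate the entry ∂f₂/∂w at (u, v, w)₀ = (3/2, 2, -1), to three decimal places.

∂f₂/∂w = -4.
At (3/2, 2, -1) this is -4.000.

-4.000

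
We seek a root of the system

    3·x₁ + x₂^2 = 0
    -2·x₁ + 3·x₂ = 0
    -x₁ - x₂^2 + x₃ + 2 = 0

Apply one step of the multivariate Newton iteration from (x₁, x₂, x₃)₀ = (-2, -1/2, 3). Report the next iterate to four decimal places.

(0.1071, 0.0714, -2.2143)

At (-2, -1/2, 3): F = (-5.7500, 2.5000, 6.7500).
Jacobian J = [[3, 2·x₂, 0], [-2, 3, 0], [-1, -2·x₂, 1]].
At the point, J = [[3.0000, -1.0000, 0.0000], [-2.0000, 3.0000, 0.0000], [-1.0000, 1.0000, 1.0000]] (det J = 7.0000).
Solving J·Δ = −F gives Δ = (2.1071, 0.5714, -5.2143).
Then the next iterate is (x₁, x₂, x₃)₁ = (0.1071, 0.0714, -2.2143).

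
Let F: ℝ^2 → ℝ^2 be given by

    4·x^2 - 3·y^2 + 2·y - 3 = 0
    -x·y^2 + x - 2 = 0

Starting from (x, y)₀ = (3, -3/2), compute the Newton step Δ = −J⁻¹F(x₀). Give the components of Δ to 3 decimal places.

At (3, -3/2): F = (23.250, -5.750).
Jacobian J = [[8·x, -6·y + 2], [-y^2 + 1, -2·x·y]].
At the point, J = [[24.000, 11.000], [-1.250, 9.000]] (det J = 229.750).
Solving J·Δ = −F gives Δ = (-1.186, 0.474).

(-1.186, 0.474)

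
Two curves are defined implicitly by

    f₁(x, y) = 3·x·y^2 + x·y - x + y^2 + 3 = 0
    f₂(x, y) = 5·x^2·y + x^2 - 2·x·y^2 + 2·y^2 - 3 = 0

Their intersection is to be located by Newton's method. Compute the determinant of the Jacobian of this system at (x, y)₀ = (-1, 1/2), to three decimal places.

J = [[3·y^2 + y - 1, 6·x·y + x + 2·y], [10·x·y + 2·x - 2·y^2, 5·x^2 - 4·x·y + 4·y]].
At the point, J = [[0.250, -3.000], [-7.500, 9.000]].
det J = -20.250.

-20.250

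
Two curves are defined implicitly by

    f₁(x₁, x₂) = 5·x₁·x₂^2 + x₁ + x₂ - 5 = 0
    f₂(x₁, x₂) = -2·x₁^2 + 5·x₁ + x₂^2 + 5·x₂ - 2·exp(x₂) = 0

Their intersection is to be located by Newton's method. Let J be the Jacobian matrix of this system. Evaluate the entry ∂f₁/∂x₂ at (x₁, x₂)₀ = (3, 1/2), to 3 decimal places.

∂f₁/∂x₂ = 10·x₁·x₂ + 1.
At (3, 1/2) this is 16.000.

16.000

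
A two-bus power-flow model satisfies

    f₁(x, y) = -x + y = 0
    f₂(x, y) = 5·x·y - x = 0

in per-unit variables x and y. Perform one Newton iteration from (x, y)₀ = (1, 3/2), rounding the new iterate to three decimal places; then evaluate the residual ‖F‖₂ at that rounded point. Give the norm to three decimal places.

At (1, 3/2): F = (0.500, 6.500).
Jacobian J = [[-1, 1], [5·y - 1, 5·x]].
At the point, J = [[-1.000, 1.000], [6.500, 5.000]] (det J = -11.500).
Solving J·Δ = −F gives Δ = (-0.348, -0.848).
Then the next iterate is (x, y)₁ = (0.652, 0.652).
Re-evaluating at (0.652, 0.652): F = (0.000, 1.47352), so ‖F‖₂ = 1.474.

1.474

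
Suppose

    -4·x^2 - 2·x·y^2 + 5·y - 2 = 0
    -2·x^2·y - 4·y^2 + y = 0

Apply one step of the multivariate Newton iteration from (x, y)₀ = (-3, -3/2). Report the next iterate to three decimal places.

(-1.870, -2.267)

At (-3, -3/2): F = (-32.000, 16.500).
Jacobian J = [[-8·x - 2·y^2, -4·x·y + 5], [-4·x·y, -2·x^2 - 8·y + 1]].
At the point, J = [[19.500, -13.000], [-18.000, -5.000]] (det J = -331.500).
Solving J·Δ = −F gives Δ = (1.130, -0.767).
Then the next iterate is (x, y)₁ = (-1.870, -2.267).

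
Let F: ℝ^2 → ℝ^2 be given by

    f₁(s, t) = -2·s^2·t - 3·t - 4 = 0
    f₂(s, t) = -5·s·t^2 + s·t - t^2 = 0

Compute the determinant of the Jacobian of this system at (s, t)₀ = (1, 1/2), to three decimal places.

J = [[-4·s·t, -2·s^2 - 3], [-5·t^2 + t, -10·s·t + s - 2·t]].
At the point, J = [[-2.000, -5.000], [-0.750, -5.000]].
det J = 6.250.

6.250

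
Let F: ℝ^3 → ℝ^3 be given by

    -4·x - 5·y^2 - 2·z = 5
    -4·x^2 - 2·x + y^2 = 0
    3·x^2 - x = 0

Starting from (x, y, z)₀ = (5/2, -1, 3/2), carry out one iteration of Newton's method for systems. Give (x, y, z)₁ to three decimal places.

At (5/2, -1, 3/2): F = (-23.000, -29.000, 16.250).
Jacobian J = [[-4, -10·y, -2], [-8·x - 2, 2·y, 0], [6·x - 1, 0, 0]].
At the point, J = [[-4.000, 10.000, -2.000], [-22.000, -2.000, 0.000], [14.000, 0.000, 0.000]] (det J = -56.000).
Solving J·Δ = −F gives Δ = (-1.161, -1.732, -17.839).
Then the next iterate is (x, y, z)₁ = (1.339, -2.732, -16.339).

(1.339, -2.732, -16.339)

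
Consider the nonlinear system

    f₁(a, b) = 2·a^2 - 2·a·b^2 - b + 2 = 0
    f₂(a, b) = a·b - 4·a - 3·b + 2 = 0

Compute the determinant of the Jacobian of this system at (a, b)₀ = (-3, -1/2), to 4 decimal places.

J = [[4·a - 2·b^2, -4·a·b - 1], [b - 4, a - 3]].
At the point, J = [[-12.5000, -7.0000], [-4.5000, -6.0000]].
det J = 43.5000.

43.5000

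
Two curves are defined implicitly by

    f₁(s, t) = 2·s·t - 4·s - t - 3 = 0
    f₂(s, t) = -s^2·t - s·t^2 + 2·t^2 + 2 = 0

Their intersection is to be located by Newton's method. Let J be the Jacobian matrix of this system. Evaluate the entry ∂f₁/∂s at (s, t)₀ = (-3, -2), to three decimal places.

∂f₁/∂s = 2·t - 4.
At (-3, -2) this is -8.000.

-8.000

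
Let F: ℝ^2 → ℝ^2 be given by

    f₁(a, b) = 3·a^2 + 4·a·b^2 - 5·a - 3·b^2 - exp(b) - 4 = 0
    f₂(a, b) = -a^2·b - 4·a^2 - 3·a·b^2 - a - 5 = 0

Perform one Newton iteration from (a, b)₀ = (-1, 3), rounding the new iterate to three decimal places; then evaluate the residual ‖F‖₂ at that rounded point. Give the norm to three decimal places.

13.831

At (-1, 3): F = (-79.08554, 16.000).
Jacobian J = [[6·a + 4·b^2 - 5, 8·a·b - 6·b - exp(b)], [-2·a·b - 8·a - 3·b^2 - 1, -a^2 - 6·a·b]].
At the point, J = [[25.000, -62.08554], [-14.000, 17.000]] (det J = -444.19752).
Solving J·Δ = −F gives Δ = (-0.790, -1.592).
Then the next iterate is (a, b)₁ = (-1.790, 1.408).
Re-evaluating at (-1.790, 1.408): F = (-9.66731, -9.89194), so ‖F‖₂ = 13.831.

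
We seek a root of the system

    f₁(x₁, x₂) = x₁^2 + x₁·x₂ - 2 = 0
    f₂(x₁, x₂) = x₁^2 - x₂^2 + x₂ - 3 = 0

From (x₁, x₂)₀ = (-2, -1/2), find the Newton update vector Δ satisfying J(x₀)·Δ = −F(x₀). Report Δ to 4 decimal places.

(0.3824, 0.6397)

At (-2, -1/2): F = (3.0000, 0.2500).
Jacobian J = [[2·x₁ + x₂, x₁], [2·x₁, -2·x₂ + 1]].
At the point, J = [[-4.5000, -2.0000], [-4.0000, 2.0000]] (det J = -17.0000).
Solving J·Δ = −F gives Δ = (0.3824, 0.6397).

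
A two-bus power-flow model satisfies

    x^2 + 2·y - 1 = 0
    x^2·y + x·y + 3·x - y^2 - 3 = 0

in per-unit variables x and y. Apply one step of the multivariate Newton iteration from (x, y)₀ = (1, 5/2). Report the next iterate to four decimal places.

(0.5370, 0.4630)

At (1, 5/2): F = (5.0000, -1.2500).
Jacobian J = [[2·x, 2], [2·x·y + y + 3, x^2 + x - 2·y]].
At the point, J = [[2.0000, 2.0000], [10.5000, -3.0000]] (det J = -27.0000).
Solving J·Δ = −F gives Δ = (-0.4630, -2.0370).
Then the next iterate is (x, y)₁ = (0.5370, 0.4630).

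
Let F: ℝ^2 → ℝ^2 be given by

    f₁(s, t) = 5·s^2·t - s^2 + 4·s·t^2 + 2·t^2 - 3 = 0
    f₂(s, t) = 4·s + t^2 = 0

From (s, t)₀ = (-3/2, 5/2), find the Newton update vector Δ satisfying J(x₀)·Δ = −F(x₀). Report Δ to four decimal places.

(-0.6750, 0.4900)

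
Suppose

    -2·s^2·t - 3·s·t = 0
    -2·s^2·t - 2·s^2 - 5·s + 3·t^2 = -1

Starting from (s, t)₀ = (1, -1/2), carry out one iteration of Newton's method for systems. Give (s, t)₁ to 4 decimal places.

(0.3571, -0.4500)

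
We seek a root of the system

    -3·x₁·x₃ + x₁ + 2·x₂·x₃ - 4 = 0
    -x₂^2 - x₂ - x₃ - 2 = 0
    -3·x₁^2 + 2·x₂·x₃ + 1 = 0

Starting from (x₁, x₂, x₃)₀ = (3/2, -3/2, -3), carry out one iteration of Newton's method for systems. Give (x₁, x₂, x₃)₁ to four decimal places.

(0.9660, -0.8912, -1.5324)

At (3/2, -3/2, -3): F = (20.0000, 0.2500, 3.2500).
Jacobian J = [[-3·x₃ + 1, 2·x₃, -3·x₁ + 2·x₂], [0, -2·x₂ - 1, -1], [-6·x₁, 2·x₃, 2·x₂]].
At the point, J = [[10.0000, -6.0000, -7.5000], [0.0000, 2.0000, -1.0000], [-9.0000, -6.0000, -3.0000]] (det J = -309.0000).
Solving J·Δ = −F gives Δ = (-0.5340, 0.6088, 1.4676).
Then the next iterate is (x₁, x₂, x₃)₁ = (0.9660, -0.8912, -1.5324).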